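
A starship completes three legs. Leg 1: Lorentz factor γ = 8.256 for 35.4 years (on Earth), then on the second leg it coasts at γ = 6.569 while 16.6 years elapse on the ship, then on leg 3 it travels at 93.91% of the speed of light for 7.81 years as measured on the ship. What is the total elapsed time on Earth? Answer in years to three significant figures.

Δt = 167 years

Leg 1: 35.4 years is already measured on Earth.
Leg 2: γ = 6.569; Δt_2 = 6.569 × 16.6 = 109.0 years.
Leg 3: β = 0.9391; γ = 1/√(1 − 0.9391²) = 1/√0.1181 = 2.910; Δt_3 = 2.910 × 7.81 = 22.73 years.
Total: 35.40 + 109.0 + 22.73 years.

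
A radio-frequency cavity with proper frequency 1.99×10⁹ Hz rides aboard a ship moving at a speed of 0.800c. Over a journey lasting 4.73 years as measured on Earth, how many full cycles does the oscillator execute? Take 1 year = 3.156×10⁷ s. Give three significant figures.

N = 1.78×10¹⁷

γ = 1/√(1 − 0.800²) = 1/√0.3600 = 1.667
The oscillator's own cycle count is N = f × τ where τ is the proper time on the ship. τ = Δt/γ = 4.73/1.667 = 2.838 years = 8.957×10⁷ s.
N = 1.99×10⁹ × 8.957×10⁷ = 1.782×10¹⁷.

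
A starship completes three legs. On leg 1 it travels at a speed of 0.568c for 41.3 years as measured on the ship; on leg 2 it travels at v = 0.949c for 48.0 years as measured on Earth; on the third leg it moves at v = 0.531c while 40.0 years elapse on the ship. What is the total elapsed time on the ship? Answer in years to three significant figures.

Leg 1: 41.3 years is already measured on the ship.
Leg 2: γ = 1/√(1 − 0.949²) = 1/√0.09940 = 3.172; τ_2 = 48.0/3.172 = 15.13 years.
Leg 3: 40.0 years is already measured on the ship.
Total: 41.30 + 15.13 + 40.00 years.

τ = 96.4 years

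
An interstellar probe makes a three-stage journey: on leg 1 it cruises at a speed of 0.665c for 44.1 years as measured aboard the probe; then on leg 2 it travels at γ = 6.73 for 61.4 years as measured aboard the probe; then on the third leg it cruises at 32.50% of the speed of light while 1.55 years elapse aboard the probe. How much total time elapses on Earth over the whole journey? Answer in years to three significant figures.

Δt = 474 years

Leg 1: γ = 1/√(1 − 0.665²) = 1/√0.5578 = 1.339; Δt_1 = 1.339 × 44.1 = 59.05 years.
Leg 2: γ = 6.73; Δt_2 = 6.730 × 61.4 = 413.2 years.
Leg 3: β = 0.3250; γ = 1/√(1 − 0.3250²) = 1/√0.8944 = 1.057; Δt_3 = 1.057 × 1.55 = 1.639 years.
Total: 59.05 + 413.2 + 1.639 years.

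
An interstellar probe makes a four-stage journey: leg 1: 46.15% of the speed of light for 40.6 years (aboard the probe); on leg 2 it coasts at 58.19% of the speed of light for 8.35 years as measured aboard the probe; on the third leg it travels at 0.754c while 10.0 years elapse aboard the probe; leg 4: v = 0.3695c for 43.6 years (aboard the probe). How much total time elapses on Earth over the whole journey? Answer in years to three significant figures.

Leg 1: β = 0.4615; γ = 1/√(1 − 0.4615²) = 1/√0.7870 = 1.127; Δt_1 = 1.127 × 40.6 = 45.77 years.
Leg 2: β = 0.5819; γ = 1/√(1 − 0.5819²) = 1/√0.6614 = 1.230; Δt_2 = 1.230 × 8.35 = 10.27 years.
Leg 3: γ = 1/√(1 − 0.754²) = 1/√0.4315 = 1.522; Δt_3 = 1.522 × 10.0 = 15.22 years.
Leg 4: γ = 1/√(1 − 0.3695²) = 1/√0.8635 = 1.076; Δt_4 = 1.076 × 43.6 = 46.92 years.
Total: 45.77 + 10.27 + 15.22 + 46.92 years.

Δt = 118 years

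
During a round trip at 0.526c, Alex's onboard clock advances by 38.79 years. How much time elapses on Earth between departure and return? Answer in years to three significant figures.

Δt = 45.6 years

γ = 1/√(1 − 0.526²) = 1/√0.7233 = 1.176
Earth-frame duration is the dilated interval: Δt = γτ = 1.176 × 38.79 years.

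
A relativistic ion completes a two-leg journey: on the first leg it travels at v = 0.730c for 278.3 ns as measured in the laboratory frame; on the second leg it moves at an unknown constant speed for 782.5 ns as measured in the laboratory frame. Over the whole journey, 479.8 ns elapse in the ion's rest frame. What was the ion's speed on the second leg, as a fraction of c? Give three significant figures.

Leg 1: γ = 1/√(1 − 0.730²) = 1/√0.4671 = 1.463; τ_1 = 278.3/1.463 = 190.2 ns.
Leg 2: speed unknown; τ_2 = 782.5/γ_2.
Total proper time: 190.2 + τ_2 = 479.8, so τ_2 = 479.8 − 190.2 = 289.6 ns.
γ_2 = 782.5/289.6 = 2.702; β = √(1 − 1/γ²) = √0.8630.

β = 0.929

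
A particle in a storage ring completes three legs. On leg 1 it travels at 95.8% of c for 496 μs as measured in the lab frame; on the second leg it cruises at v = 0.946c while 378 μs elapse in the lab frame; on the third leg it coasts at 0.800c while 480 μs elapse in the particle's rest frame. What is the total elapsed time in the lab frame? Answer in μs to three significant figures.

Leg 1: 496 μs is already measured in the lab frame.
Leg 2: 378 μs is already measured in the lab frame.
Leg 3: γ = 1/√(1 − 0.800²) = 5/3 ≈ 1.667; Δt_3 = 1.667 × 480 = 800.0 μs.
Total: 496.0 + 378.0 + 800.0 μs.

Δt = 1670 μs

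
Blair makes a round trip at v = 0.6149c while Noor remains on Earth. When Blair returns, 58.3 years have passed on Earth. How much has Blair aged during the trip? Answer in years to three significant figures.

γ = 1/√(1 − 0.6149²) = 1/√0.6219 = 1.268
Blair's clock measures proper time along the trip: τ = Δt/γ = 58.3/1.268 years.

τ = 46.0 years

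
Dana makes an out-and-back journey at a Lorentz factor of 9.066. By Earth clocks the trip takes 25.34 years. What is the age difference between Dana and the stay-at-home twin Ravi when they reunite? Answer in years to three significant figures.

γ = 9.066
Dana's elapsed proper time: τ = 25.34/9.066 = 2.795 years.
Age gap = Δt − τ = 25.34 − 2.795 years.

Δt − τ = 22.5 years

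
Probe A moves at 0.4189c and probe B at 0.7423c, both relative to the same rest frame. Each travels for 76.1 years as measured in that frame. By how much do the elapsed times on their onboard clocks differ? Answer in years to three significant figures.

A: γ = 1/√(1 − 0.4189²) = 1/√0.8245 = 1.101; τ_A = 76.1/1.101 = 69.10 years.
B: γ = 1/√(1 − 0.7423²) = 1/√0.4490 = 1.492; τ_B = 76.1/1.492 = 50.99 years.

|τ_A − τ_B| = 18.1 years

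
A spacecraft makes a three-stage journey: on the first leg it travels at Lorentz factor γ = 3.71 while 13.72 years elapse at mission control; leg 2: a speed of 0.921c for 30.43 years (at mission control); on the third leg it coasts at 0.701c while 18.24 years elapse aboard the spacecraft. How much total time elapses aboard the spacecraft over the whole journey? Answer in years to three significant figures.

Leg 1: γ = 3.71; τ_1 = 13.72/3.710 = 3.698 years.
Leg 2: γ = 1/√(1 − 0.921²) = 1/√0.1518 = 2.567; τ_2 = 30.43/2.567 = 11.85 years.
Leg 3: 18.24 years is already measured aboard the spacecraft.
Total: 3.698 + 11.85 + 18.24 years.

τ = 33.8 years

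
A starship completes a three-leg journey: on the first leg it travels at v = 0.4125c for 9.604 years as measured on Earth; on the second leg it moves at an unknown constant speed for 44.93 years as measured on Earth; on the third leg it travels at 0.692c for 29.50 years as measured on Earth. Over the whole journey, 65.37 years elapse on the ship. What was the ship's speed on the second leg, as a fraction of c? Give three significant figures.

Leg 1: γ = 1/√(1 − 0.4125²) = 1/√0.8298 = 1.098; τ_1 = 9.604/1.098 = 8.749 years.
Leg 2: speed unknown; τ_2 = 44.93/γ_2.
Leg 3: γ = 1/√(1 − 0.692²) = 1/√0.5211 = 1.385; τ_3 = 29.50/1.385 = 21.30 years.
Total proper time: 8.749 + τ_2 + 21.30 = 65.37, so τ_2 = 65.37 − 30.04 = 35.33 years.
γ_2 = 44.93/35.33 = 1.272; β = √(1 − 1/γ²) = √0.3818.

β = 0.618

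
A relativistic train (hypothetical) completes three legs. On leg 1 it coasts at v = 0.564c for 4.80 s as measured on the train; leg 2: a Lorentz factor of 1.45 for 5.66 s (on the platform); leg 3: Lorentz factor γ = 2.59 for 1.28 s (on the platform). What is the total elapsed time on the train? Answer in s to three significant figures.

Leg 1: 4.80 s is already measured on the train.
Leg 2: γ = 1.45; τ_2 = 5.66/1.450 = 3.903 s.
Leg 3: γ = 2.59; τ_3 = 1.28/2.590 = 0.4942 s.
Total: 4.800 + 3.903 + 0.4942 s.

τ = 9.20 s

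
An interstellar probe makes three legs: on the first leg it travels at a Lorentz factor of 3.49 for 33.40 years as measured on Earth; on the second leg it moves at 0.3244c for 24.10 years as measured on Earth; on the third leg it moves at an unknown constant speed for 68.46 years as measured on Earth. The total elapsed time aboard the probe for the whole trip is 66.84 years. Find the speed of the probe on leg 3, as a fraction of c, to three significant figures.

β = 0.864

Leg 1: γ = 3.49; τ_1 = 33.40/3.490 = 9.570 years.
Leg 2: γ = 1/√(1 − 0.3244²) = 1/√0.8948 = 1.057; τ_2 = 24.10/1.057 = 22.80 years.
Leg 3: speed unknown; τ_3 = 68.46/γ_3.
Total proper time: 9.570 + 22.80 + τ_3 = 66.84, so τ_3 = 66.84 − 32.37 = 34.47 years.
γ_3 = 68.46/34.47 = 1.986; β = √(1 − 1/γ²) = √0.7464.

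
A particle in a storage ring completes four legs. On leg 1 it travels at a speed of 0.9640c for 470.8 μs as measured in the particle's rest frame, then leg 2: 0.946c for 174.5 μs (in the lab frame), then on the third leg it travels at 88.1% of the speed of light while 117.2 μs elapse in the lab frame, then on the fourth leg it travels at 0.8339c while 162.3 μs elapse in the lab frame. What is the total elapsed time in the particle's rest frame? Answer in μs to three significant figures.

τ = 672 μs

Leg 1: 470.8 μs is already measured in the particle's rest frame.
Leg 2: γ = 1/√(1 − 0.946²) = 1/√0.1051 = 3.085; τ_2 = 174.5/3.085 = 56.57 μs.
Leg 3: β = 0.881; γ = 1/√(1 − 0.881²) = 1/√0.2238 = 2.114; τ_3 = 117.2/2.114 = 55.45 μs.
Leg 4: γ = 1/√(1 − 0.8339²) = 1/√0.3046 = 1.812; τ_4 = 162.3/1.812 = 89.58 μs.
Total: 470.8 + 56.57 + 55.45 + 89.58 μs.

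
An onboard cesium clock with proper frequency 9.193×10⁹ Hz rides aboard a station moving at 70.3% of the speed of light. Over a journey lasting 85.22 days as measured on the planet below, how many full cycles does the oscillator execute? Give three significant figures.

β = 0.703; γ = 1/√(1 − 0.703²) = 1/√0.5058 = 1.406
The oscillator's own cycle count is N = f × τ where τ is the proper time aboard the station. τ = Δt/γ = 85.22/1.406 = 60.61 days = 5.236×10⁶ s.
N = 9.193×10⁹ × 5.236×10⁶ = 4.814×10¹⁶.

N = 4.81×10¹⁶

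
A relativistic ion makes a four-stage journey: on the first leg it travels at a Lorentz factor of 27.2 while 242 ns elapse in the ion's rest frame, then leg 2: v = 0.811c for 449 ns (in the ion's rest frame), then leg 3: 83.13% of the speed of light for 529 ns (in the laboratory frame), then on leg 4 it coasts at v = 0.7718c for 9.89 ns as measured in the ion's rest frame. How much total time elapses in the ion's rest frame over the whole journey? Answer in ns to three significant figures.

τ = 995 ns

Leg 1: 242 ns is already measured in the ion's rest frame.
Leg 2: 449 ns is already measured in the ion's rest frame.
Leg 3: β = 0.8313; γ = 1/√(1 − 0.8313²) = 1/√0.3089 = 1.799; τ_3 = 529/1.799 = 294.0 ns.
Leg 4: 9.89 ns is already measured in the ion's rest frame.
Total: 242.0 + 449.0 + 294.0 + 9.890 ns.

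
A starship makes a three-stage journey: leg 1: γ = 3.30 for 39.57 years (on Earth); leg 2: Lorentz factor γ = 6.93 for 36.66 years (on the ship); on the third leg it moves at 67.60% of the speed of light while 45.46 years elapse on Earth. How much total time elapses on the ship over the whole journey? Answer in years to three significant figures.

Leg 1: γ = 3.30; τ_1 = 39.57/3.300 = 11.99 years.
Leg 2: 36.66 years is already measured on the ship.
Leg 3: β = 0.6760; γ = 1/√(1 − 0.6760²) = 1/√0.5430 = 1.357; τ_3 = 45.46/1.357 = 33.50 years.
Total: 11.99 + 36.66 + 33.50 years.

τ = 82.2 years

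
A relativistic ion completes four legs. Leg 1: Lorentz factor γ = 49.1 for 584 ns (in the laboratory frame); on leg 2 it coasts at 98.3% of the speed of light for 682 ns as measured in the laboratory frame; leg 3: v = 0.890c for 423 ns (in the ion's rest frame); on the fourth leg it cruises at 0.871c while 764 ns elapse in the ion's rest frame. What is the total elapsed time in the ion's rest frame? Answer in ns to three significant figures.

Leg 1: γ = 49.1; τ_1 = 584/49.10 = 11.89 ns.
Leg 2: β = 0.983; γ = 1/√(1 − 0.983²) = 1/√0.03371 = 5.446; τ_2 = 682/5.446 = 125.2 ns.
Leg 3: 423 ns is already measured in the ion's rest frame.
Leg 4: 764 ns is already measured in the ion's rest frame.
Total: 11.89 + 125.2 + 423.0 + 764.0 ns.

τ = 1320 ns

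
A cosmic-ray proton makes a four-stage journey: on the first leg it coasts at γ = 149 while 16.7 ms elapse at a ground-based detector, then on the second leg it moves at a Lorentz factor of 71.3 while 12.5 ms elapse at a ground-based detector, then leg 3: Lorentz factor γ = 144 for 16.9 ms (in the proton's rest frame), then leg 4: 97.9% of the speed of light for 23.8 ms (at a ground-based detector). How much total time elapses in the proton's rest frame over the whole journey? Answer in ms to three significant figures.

Leg 1: γ = 149; τ_1 = 16.7/149.0 = 0.1121 ms.
Leg 2: γ = 71.3; τ_2 = 12.5/71.30 = 0.1753 ms.
Leg 3: 16.9 ms is already measured in the proton's rest frame.
Leg 4: β = 0.979; γ = 1/√(1 − 0.979²) = 1/√0.04156 = 4.905; τ_4 = 23.8/4.905 = 4.852 ms.
Total: 0.1121 + 0.1753 + 16.90 + 4.852 ms.

τ = 22.0 ms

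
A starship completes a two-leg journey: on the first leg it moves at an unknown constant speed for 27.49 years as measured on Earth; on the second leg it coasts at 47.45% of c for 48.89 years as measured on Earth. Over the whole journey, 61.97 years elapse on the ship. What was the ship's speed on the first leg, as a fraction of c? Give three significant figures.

Leg 1: speed unknown; τ_1 = 27.49/γ_1.
Leg 2: β = 0.4745; γ = 1/√(1 − 0.4745²) = 1/√0.7748 = 1.136; τ_2 = 48.89/1.136 = 43.04 years.
Total proper time: τ_1 + 43.04 = 61.97, so τ_1 = 61.97 − 43.04 = 18.93 years.
γ_1 = 27.49/18.93 = 1.452; β = √(1 − 1/γ²) = √0.5256.

β = 0.725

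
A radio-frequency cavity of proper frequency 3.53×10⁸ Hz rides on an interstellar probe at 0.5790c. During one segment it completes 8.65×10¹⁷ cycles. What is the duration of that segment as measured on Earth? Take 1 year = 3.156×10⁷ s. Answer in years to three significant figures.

Δt = 95.2 years

γ = 1/√(1 − 0.5790²) = 1/√0.6648 = 1.227
Proper time for N cycles: τ = N/f = 8.65×10¹⁷/(3.53×10⁸) = 2.450×10⁹ s = 77.64 years.
Lab-frame duration Δt = γτ = 1.227 × 77.64 = 95.23 years.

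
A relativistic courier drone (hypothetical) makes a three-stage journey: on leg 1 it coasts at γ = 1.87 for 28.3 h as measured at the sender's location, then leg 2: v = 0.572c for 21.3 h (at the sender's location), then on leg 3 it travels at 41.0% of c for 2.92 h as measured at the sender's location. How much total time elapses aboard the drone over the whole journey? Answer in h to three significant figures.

τ = 35.3 h

Leg 1: γ = 1.87; τ_1 = 28.3/1.870 = 15.13 h.
Leg 2: γ = 1/√(1 − 0.572²) = 1/√0.6728 = 1.219; τ_2 = 21.3/1.219 = 17.47 h.
Leg 3: β = 0.410; γ = 1/√(1 − 0.410²) = 1/√0.8319 = 1.096; τ_3 = 2.92/1.096 = 2.663 h.
Total: 15.13 + 17.47 + 2.663 h.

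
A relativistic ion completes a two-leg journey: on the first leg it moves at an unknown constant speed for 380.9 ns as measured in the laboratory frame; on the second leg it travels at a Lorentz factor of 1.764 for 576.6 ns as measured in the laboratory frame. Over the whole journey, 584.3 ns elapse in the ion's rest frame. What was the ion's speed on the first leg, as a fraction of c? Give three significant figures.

Leg 1: speed unknown; τ_1 = 380.9/γ_1.
Leg 2: γ = 1.764; τ_2 = 576.6/1.764 = 326.9 ns.
Total proper time: τ_1 + 326.9 = 584.3, so τ_1 = 584.3 − 326.9 = 257.4 ns.
γ_1 = 380.9/257.4 = 1.480; β = √(1 − 1/γ²) = √0.5432.

β = 0.737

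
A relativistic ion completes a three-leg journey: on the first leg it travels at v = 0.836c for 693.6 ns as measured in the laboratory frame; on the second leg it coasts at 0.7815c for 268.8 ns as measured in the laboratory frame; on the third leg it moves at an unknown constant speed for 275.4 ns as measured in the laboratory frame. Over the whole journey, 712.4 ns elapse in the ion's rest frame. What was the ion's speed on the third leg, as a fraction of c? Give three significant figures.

Leg 1: γ = 1/√(1 − 0.836²) = 1/√0.3011 = 1.822; τ_1 = 693.6/1.822 = 380.6 ns.
Leg 2: γ = 1/√(1 − 0.7815²) = 1/√0.3893 = 1.603; τ_2 = 268.8/1.603 = 167.7 ns.
Leg 3: speed unknown; τ_3 = 275.4/γ_3.
Total proper time: 380.6 + 167.7 + τ_3 = 712.4, so τ_3 = 712.4 − 548.3 = 164.1 ns.
γ_3 = 275.4/164.1 = 1.678; β = √(1 − 1/γ²) = √0.6450.

β = 0.803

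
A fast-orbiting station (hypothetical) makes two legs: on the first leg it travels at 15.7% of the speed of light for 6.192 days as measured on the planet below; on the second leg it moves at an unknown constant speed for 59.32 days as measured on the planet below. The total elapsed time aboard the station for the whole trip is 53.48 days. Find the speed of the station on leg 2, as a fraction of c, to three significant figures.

Leg 1: β = 0.157; γ = 1/√(1 − 0.157²) = 1/√0.9754 = 1.013; τ_1 = 6.192/1.013 = 6.115 days.
Leg 2: speed unknown; τ_2 = 59.32/γ_2.
Total proper time: 6.115 + τ_2 = 53.48, so τ_2 = 53.48 − 6.115 = 47.36 days.
γ_2 = 59.32/47.36 = 1.252; β = √(1 − 1/γ²) = √0.3625.

β = 0.602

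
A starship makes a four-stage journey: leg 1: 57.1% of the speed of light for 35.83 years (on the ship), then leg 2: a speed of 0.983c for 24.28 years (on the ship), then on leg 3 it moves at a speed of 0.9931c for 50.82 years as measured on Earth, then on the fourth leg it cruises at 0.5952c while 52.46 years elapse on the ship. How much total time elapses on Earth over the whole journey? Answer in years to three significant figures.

Leg 1: β = 0.571; γ = 1/√(1 − 0.571²) = 1/√0.6740 = 1.218; Δt_1 = 1.218 × 35.83 = 43.64 years.
Leg 2: γ = 1/√(1 − 0.983²) = 1/√0.03371 = 5.446; Δt_2 = 5.446 × 24.28 = 132.2 years.
Leg 3: 50.82 years is already measured on Earth.
Leg 4: γ = 1/√(1 − 0.5952²) = 1/√0.6457 = 1.244; Δt_4 = 1.244 × 52.46 = 65.28 years.
Total: 43.64 + 132.2 + 50.82 + 65.28 years.

Δt = 292 years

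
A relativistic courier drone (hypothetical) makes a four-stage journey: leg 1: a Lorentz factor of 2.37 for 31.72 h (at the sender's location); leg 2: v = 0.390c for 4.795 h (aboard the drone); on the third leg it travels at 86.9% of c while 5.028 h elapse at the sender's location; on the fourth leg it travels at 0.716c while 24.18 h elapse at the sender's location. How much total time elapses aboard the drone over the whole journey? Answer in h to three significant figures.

τ = 37.5 h

Leg 1: γ = 2.37; τ_1 = 31.72/2.370 = 13.38 h.
Leg 2: 4.795 h is already measured aboard the drone.
Leg 3: β = 0.869; γ = 1/√(1 − 0.869²) = 1/√0.2448 = 2.021; τ_3 = 5.028/2.021 = 2.488 h.
Leg 4: γ = 1/√(1 − 0.716²) = 1/√0.4873 = 1.432; τ_4 = 24.18/1.432 = 16.88 h.
Total: 13.38 + 4.795 + 2.488 + 16.88 h.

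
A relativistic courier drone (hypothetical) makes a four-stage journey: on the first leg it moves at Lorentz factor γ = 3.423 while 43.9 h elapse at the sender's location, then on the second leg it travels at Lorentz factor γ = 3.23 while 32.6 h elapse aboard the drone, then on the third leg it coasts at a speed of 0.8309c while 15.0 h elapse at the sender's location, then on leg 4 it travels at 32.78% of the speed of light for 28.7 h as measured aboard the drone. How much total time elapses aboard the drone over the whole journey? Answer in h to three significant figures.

Leg 1: γ = 3.423; τ_1 = 43.9/3.423 = 12.83 h.
Leg 2: 32.6 h is already measured aboard the drone.
Leg 3: γ = 1/√(1 − 0.8309²) = 1/√0.3096 = 1.797; τ_3 = 15.0/1.797 = 8.346 h.
Leg 4: 28.7 h is already measured aboard the drone.
Total: 12.83 + 32.60 + 8.346 + 28.70 h.

τ = 82.5 h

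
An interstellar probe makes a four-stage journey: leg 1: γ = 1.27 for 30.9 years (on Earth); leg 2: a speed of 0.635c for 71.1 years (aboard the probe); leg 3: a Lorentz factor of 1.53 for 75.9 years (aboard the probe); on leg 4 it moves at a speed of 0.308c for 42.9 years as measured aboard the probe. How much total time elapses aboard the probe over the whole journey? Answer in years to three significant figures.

τ = 214 years

Leg 1: γ = 1.27; τ_1 = 30.9/1.270 = 24.33 years.
Leg 2: 71.1 years is already measured aboard the probe.
Leg 3: 75.9 years is already measured aboard the probe.
Leg 4: 42.9 years is already measured aboard the probe.
Total: 24.33 + 71.10 + 75.90 + 42.90 years.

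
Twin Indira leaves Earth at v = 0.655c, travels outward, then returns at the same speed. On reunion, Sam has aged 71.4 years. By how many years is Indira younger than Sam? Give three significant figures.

Δt − τ = 17.4 years

γ = 1/√(1 − 0.655²) = 1/√0.5710 = 1.323
Indira's elapsed proper time: τ = 71.4/1.323 = 53.95 years.
Age gap = Δt − τ = 71.4 − 53.95 years.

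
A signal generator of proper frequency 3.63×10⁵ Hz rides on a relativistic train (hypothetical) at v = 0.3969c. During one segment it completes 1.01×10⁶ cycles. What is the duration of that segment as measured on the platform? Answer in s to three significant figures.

γ = 1/√(1 − 0.3969²) = 1/√0.8425 = 1.089
Proper time for N cycles: τ = N/f = 1.01×10⁶/(3.63×10⁵) = 2.782×10⁰ s = 2.782 s.
Lab-frame duration Δt = γτ = 1.089 × 2.782 = 3.031 s.

Δt = 3.03 s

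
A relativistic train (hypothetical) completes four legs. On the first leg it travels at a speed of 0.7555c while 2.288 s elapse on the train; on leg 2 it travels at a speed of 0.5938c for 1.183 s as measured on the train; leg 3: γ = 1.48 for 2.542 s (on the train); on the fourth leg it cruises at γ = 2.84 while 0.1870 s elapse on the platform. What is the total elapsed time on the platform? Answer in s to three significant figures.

Leg 1: γ = 1/√(1 − 0.7555²) = 1/√0.4292 = 1.526; Δt_1 = 1.526 × 2.288 = 3.492 s.
Leg 2: γ = 1/√(1 − 0.5938²) = 1/√0.6474 = 1.243; Δt_2 = 1.243 × 1.183 = 1.470 s.
Leg 3: γ = 1.48; Δt_3 = 1.480 × 2.542 = 3.762 s.
Leg 4: 0.1870 s is already measured on the platform.
Total: 3.492 + 1.470 + 3.762 + 0.1870 s.

Δt = 8.91 s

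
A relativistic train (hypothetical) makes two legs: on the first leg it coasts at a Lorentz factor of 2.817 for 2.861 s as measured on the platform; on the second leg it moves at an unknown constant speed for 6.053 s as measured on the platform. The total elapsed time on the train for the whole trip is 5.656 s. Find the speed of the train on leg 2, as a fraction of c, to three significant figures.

β = 0.642

Leg 1: γ = 2.817; τ_1 = 2.861/2.817 = 1.016 s.
Leg 2: speed unknown; τ_2 = 6.053/γ_2.
Total proper time: 1.016 + τ_2 = 5.656, so τ_2 = 5.656 − 1.016 = 4.640 s.
γ_2 = 6.053/4.640 = 1.304; β = √(1 − 1/γ²) = √0.4123.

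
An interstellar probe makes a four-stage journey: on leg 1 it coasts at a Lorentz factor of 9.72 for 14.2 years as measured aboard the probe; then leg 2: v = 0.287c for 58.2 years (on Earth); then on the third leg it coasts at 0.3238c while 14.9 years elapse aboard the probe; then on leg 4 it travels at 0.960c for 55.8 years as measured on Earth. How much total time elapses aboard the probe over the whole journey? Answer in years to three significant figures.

τ = 100 years

Leg 1: 14.2 years is already measured aboard the probe.
Leg 2: γ = 1/√(1 − 0.287²) = 1/√0.9176 = 1.044; τ_2 = 58.2/1.044 = 55.75 years.
Leg 3: 14.9 years is already measured aboard the probe.
Leg 4: γ = 1/√(1 − 0.960²) = 25/7 ≈ 3.571; τ_4 = 55.8/3.571 = 15.62 years.
Total: 14.20 + 55.75 + 14.90 + 15.62 years.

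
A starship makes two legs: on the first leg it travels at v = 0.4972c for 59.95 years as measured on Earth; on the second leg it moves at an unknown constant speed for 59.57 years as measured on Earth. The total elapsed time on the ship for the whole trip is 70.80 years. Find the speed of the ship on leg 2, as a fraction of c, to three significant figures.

Leg 1: γ = 1/√(1 − 0.4972²) = 1/√0.7528 = 1.153; τ_1 = 59.95/1.153 = 52.01 years.
Leg 2: speed unknown; τ_2 = 59.57/γ_2.
Total proper time: 52.01 + τ_2 = 70.80, so τ_2 = 70.80 − 52.01 = 18.79 years.
γ_2 = 59.57/18.79 = 3.171; β = √(1 − 1/γ²) = √0.9006.

β = 0.949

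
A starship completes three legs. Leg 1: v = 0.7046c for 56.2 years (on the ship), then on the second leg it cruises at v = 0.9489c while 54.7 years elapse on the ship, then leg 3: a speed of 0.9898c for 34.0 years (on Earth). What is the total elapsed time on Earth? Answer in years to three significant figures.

Leg 1: γ = 1/√(1 − 0.7046²) = 1/√0.5035 = 1.409; Δt_1 = 1.409 × 56.2 = 79.20 years.
Leg 2: γ = 1/√(1 − 0.9489²) = 1/√0.09959 = 3.169; Δt_2 = 3.169 × 54.7 = 173.3 years.
Leg 3: 34.0 years is already measured on Earth.
Total: 79.20 + 173.3 + 34.00 years.

Δt = 287 years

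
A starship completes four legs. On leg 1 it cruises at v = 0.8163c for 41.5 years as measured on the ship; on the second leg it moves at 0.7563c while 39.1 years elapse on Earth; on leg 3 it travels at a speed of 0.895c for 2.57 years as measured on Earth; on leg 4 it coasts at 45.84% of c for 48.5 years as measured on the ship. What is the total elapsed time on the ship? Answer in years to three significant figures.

τ = 117 years

Leg 1: 41.5 years is already measured on the ship.
Leg 2: γ = 1/√(1 − 0.7563²) = 1/√0.4280 = 1.529; τ_2 = 39.1/1.529 = 25.58 years.
Leg 3: γ = 1/√(1 − 0.895²) = 1/√0.1990 = 2.242; τ_3 = 2.57/2.242 = 1.146 years.
Leg 4: 48.5 years is already measured on the ship.
Total: 41.50 + 25.58 + 1.146 + 48.50 years.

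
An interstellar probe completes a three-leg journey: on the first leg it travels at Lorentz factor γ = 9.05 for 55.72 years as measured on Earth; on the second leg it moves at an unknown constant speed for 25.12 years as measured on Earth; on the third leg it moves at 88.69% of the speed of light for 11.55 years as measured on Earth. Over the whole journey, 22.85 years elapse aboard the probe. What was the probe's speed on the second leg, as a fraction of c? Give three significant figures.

Leg 1: γ = 9.05; τ_1 = 55.72/9.050 = 6.157 years.
Leg 2: speed unknown; τ_2 = 25.12/γ_2.
Leg 3: β = 0.8869; γ = 1/√(1 − 0.8869²) = 1/√0.2134 = 2.165; τ_3 = 11.55/2.165 = 5.336 years.
Total proper time: 6.157 + τ_2 + 5.336 = 22.85, so τ_2 = 22.85 − 11.49 = 11.36 years.
γ_2 = 25.12/11.36 = 2.212; β = √(1 − 1/γ²) = √0.7956.

β = 0.892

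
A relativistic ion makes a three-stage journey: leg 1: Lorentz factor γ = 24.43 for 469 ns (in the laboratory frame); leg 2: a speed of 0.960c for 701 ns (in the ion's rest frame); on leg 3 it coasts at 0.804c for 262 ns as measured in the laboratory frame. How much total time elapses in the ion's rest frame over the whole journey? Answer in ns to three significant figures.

Leg 1: γ = 24.43; τ_1 = 469/24.43 = 19.20 ns.
Leg 2: 701 ns is already measured in the ion's rest frame.
Leg 3: γ = 1/√(1 − 0.804²) = 1/√0.3536 = 1.682; τ_3 = 262/1.682 = 155.8 ns.
Total: 19.20 + 701.0 + 155.8 ns.

τ = 876 ns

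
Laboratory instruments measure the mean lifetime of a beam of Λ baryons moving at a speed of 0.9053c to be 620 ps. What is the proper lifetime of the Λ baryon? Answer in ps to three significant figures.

τ₀ = 263 ps

γ = 1/√(1 − 0.9053²) = 1/√0.1804 = 2.354
The lab-frame lifetime is the dilated interval; the proper lifetime is τ₀ = Δt/γ = 620/2.354 ps.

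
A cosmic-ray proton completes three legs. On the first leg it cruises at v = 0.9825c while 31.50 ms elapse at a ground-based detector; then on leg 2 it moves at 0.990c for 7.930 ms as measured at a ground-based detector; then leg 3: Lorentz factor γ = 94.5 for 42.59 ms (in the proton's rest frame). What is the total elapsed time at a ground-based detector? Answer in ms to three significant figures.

Leg 1: 31.50 ms is already measured at a ground-based detector.
Leg 2: 7.930 ms is already measured at a ground-based detector.
Leg 3: γ = 94.5; Δt_3 = 94.50 × 42.59 = 4025 ms.
Total: 31.50 + 7.930 + 4025 ms.

Δt = 4060 ms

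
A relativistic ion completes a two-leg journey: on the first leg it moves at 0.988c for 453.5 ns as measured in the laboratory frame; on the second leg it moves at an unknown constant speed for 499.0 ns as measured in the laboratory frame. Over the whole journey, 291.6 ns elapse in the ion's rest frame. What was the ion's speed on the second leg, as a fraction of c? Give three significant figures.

β = 0.896

Leg 1: γ = 1/√(1 − 0.988²) = 1/√0.02386 = 6.474; τ_1 = 453.5/6.474 = 70.04 ns.
Leg 2: speed unknown; τ_2 = 499.0/γ_2.
Total proper time: 70.04 + τ_2 = 291.6, so τ_2 = 291.6 − 70.04 = 221.6 ns.
γ_2 = 499.0/221.6 = 2.252; β = √(1 − 1/γ²) = √0.8029.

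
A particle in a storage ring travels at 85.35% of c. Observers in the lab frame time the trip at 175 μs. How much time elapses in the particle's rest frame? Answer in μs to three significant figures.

τ = 91.2 μs

β = 0.8535; γ = 1/√(1 − 0.8535²) = 1/√0.2715 = 1.919
The interval measured in the lab frame is the dilated one; the clock in the particle's rest frame measures the proper time τ = Δt/γ = 175/1.919 μs.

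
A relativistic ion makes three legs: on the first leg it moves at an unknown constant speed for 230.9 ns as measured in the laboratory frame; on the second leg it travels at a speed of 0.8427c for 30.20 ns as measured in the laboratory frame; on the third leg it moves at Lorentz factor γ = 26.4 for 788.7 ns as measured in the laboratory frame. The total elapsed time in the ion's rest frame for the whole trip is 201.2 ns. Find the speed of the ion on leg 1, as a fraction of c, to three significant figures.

β = 0.741

Leg 1: speed unknown; τ_1 = 230.9/γ_1.
Leg 2: γ = 1/√(1 − 0.8427²) = 1/√0.2899 = 1.857; τ_2 = 30.20/1.857 = 16.26 ns.
Leg 3: γ = 26.4; τ_3 = 788.7/26.40 = 29.88 ns.
Total proper time: τ_1 + 16.26 + 29.88 = 201.2, so τ_1 = 201.2 − 46.13 = 155.1 ns.
γ_1 = 230.9/155.1 = 1.489; β = √(1 − 1/γ²) = √0.5490.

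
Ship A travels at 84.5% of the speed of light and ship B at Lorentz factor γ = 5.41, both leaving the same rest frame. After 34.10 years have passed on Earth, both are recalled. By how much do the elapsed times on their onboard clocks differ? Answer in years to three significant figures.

|τ_A − τ_B| = 11.9 years

A: β = 0.845; γ = 1/√(1 − 0.845²) = 1/√0.2860 = 1.870; τ_A = 34.10/1.870 = 18.24 years.
B: γ = 5.41; τ_B = 34.10/5.410 = 6.303 years.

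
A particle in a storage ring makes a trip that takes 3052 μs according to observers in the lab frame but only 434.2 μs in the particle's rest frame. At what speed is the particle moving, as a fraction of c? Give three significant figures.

The proper time is measured in the particle's rest frame (both events occur at the particle's location); Δt is measured in the lab frame. γ = Δt/τ = 3052/434.2 = 7.029.
β = √(1 − 1/γ²) = √(1 − 0.02024) = √0.9798

v = 0.990c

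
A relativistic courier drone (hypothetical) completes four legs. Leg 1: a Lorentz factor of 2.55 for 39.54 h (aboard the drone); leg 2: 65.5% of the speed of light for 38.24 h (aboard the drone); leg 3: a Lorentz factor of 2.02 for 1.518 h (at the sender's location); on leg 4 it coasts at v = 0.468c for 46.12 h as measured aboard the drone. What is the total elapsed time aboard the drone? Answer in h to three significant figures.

τ = 125 h

Leg 1: 39.54 h is already measured aboard the drone.
Leg 2: 38.24 h is already measured aboard the drone.
Leg 3: γ = 2.02; τ_3 = 1.518/2.020 = 0.7515 h.
Leg 4: 46.12 h is already measured aboard the drone.
Total: 39.54 + 38.24 + 0.7515 + 46.12 h.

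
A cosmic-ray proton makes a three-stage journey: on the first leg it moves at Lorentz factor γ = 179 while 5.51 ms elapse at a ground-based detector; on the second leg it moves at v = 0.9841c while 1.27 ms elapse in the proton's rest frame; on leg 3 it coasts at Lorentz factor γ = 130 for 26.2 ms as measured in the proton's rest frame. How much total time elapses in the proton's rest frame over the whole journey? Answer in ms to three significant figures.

Leg 1: γ = 179; τ_1 = 5.51/179.0 = 0.03078 ms.
Leg 2: 1.27 ms is already measured in the proton's rest frame.
Leg 3: 26.2 ms is already measured in the proton's rest frame.
Total: 0.03078 + 1.270 + 26.20 ms.

τ = 27.5 ms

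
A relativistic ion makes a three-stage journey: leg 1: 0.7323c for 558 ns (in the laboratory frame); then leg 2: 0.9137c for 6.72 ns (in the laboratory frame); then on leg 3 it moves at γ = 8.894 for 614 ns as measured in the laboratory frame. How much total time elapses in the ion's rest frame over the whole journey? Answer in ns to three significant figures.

τ = 452 ns

Leg 1: γ = 1/√(1 − 0.7323²) = 1/√0.4637 = 1.468; τ_1 = 558/1.468 = 380.0 ns.
Leg 2: γ = 1/√(1 − 0.9137²) = 1/√0.1652 = 2.461; τ_2 = 6.72/2.461 = 2.731 ns.
Leg 3: γ = 8.894; τ_3 = 614/8.894 = 69.04 ns.
Total: 380.0 + 2.731 + 69.04 ns.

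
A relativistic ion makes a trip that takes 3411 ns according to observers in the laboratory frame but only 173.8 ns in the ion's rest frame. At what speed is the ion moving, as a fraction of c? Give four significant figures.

The proper time is measured in the ion's rest frame (both events occur at the ion's location); Δt is measured in the laboratory frame. γ = Δt/τ = 3411/173.8 = 19.63.
β = √(1 − 1/γ²) = √(1 − 0.002596) = √0.9974

v = 0.9987c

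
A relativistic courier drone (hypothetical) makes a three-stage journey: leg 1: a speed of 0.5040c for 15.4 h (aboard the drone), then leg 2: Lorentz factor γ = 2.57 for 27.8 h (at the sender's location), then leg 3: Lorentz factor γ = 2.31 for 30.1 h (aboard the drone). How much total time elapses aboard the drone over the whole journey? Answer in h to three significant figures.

τ = 56.3 h

Leg 1: 15.4 h is already measured aboard the drone.
Leg 2: γ = 2.57; τ_2 = 27.8/2.570 = 10.82 h.
Leg 3: 30.1 h is already measured aboard the drone.
Total: 15.40 + 10.82 + 30.10 h.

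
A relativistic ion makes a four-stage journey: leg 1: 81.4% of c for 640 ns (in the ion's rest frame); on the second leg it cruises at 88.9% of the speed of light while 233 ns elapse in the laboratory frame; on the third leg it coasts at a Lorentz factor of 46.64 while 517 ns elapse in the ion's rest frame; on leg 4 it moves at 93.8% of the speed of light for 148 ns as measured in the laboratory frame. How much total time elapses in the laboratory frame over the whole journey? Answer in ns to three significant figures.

Δt = 2.56×10⁴ ns

Leg 1: β = 0.814; γ = 1/√(1 − 0.814²) = 1/√0.3374 = 1.722; Δt_1 = 1.722 × 640 = 1102 ns.
Leg 2: 233 ns is already measured in the laboratory frame.
Leg 3: γ = 46.64; Δt_3 = 46.64 × 517 = 2.411×10⁴ ns.
Leg 4: 148 ns is already measured in the laboratory frame.
Total: 1102 + 233.0 + 2.411×10⁴ + 148.0 ns.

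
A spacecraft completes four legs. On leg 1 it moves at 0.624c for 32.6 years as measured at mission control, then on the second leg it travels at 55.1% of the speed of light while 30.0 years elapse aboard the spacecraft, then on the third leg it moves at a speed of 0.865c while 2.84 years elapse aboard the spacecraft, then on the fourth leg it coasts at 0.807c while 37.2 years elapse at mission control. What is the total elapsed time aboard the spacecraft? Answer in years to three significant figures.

Leg 1: γ = 1/√(1 − 0.624²) = 1/√0.6106 = 1.280; τ_1 = 32.6/1.280 = 25.47 years.
Leg 2: 30.0 years is already measured aboard the spacecraft.
Leg 3: 2.84 years is already measured aboard the spacecraft.
Leg 4: γ = 1/√(1 − 0.807²) = 1/√0.3488 = 1.693; τ_4 = 37.2/1.693 = 21.97 years.
Total: 25.47 + 30.00 + 2.840 + 21.97 years.

τ = 80.3 years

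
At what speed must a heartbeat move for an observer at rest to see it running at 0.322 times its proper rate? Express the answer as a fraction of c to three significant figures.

β = 0.947

Rate ratio = 1/γ, so γ = 1/0.322 = 3.106.
β = √(1 − 1/γ²) = √(1 − 0.322²) = √0.8963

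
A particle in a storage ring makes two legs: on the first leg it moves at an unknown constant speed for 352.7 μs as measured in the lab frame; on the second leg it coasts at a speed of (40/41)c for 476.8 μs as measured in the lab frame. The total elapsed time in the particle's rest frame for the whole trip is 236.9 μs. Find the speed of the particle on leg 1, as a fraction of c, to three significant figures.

β = 0.927

Leg 1: speed unknown; τ_1 = 352.7/γ_1.
Leg 2: γ = 1/√(1 − (40/41)²) = 41/9 ≈ 4.556; τ_2 = 476.8/4.556 = 104.7 μs.
Total proper time: τ_1 + 104.7 = 236.9, so τ_1 = 236.9 − 104.7 = 132.2 μs.
γ_1 = 352.7/132.2 = 2.667; β = √(1 − 1/γ²) = √0.8594.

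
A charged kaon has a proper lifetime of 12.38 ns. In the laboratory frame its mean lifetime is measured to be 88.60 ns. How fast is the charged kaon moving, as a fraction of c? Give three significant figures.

γ = Δt/τ₀ = 88.60/12.38 = 7.157
β = √(1 − 1/γ²) = √(1 − 0.01952) = √0.9805

β = 0.990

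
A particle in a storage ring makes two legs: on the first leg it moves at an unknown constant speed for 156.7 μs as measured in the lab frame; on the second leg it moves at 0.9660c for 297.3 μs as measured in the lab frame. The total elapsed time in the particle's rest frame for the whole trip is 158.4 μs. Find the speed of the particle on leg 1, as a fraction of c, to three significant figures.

Leg 1: speed unknown; τ_1 = 156.7/γ_1.
Leg 2: γ = 1/√(1 − 0.9660²) = 1/√0.06684 = 3.868; τ_2 = 297.3/3.868 = 76.86 μs.
Total proper time: τ_1 + 76.86 = 158.4, so τ_1 = 158.4 − 76.86 = 81.54 μs.
γ_1 = 156.7/81.54 = 1.922; β = √(1 − 1/γ²) = √0.7293.

β = 0.854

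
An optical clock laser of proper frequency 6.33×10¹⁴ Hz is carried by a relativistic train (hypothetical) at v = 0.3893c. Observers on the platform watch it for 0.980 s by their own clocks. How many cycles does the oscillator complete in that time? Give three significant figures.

N = 5.71×10¹⁴

γ = 1/√(1 − 0.3893²) = 1/√0.8484 = 1.086
During 0.980 s of lab time, the oscillator's proper time advances by τ = Δt/γ = 0.980/1.086 = 0.9027 s = 9.027×10⁻¹ s.
N = f × τ = 6.33×10¹⁴ × 9.027×10⁻¹ = 5.714×10¹⁴.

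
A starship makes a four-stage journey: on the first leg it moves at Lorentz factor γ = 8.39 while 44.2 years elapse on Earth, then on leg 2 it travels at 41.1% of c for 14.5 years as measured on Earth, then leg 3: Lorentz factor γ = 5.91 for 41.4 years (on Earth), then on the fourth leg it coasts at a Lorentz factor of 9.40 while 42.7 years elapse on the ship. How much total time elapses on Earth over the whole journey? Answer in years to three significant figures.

Leg 1: 44.2 years is already measured on Earth.
Leg 2: 14.5 years is already measured on Earth.
Leg 3: 41.4 years is already measured on Earth.
Leg 4: γ = 9.40; Δt_4 = 9.400 × 42.7 = 401.4 years.
Total: 44.20 + 14.50 + 41.40 + 401.4 years.

Δt = 501 years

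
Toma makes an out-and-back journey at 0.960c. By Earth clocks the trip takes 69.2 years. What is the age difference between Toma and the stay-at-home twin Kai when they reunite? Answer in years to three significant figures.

Δt − τ = 49.8 years

γ = 1/√(1 − 0.960²) = 25/7 ≈ 3.571
Toma's elapsed proper time: τ = 69.2/3.571 = 19.38 years.
Age gap = Δt − τ = 69.2 − 19.38 years.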